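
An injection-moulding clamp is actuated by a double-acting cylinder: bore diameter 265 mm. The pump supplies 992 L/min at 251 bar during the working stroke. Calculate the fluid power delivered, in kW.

Hydraulic power = P × Q

W ≈ 415 kW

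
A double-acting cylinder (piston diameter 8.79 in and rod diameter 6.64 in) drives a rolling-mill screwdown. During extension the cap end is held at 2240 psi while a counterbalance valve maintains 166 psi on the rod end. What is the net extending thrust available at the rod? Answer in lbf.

F ≈ 1.32e5 lbf

Cap-side area A_cap = π/4 × (8.79 in)² = 60.68 in^2
Rod-side annular area A_ann = π/4 × (8.79² − 6.64²) = 26.06 in^2
Net thrust = P_cap·A_cap − P_rod·A_ann = 1.359e5 lbf − 4325 lbf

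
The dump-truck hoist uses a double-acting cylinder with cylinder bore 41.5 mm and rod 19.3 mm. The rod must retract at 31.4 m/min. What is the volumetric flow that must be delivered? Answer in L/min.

Q ≈ 33.3 L/min

Rod-side annular area A_ann = π/4 × (41.5² − 19.3²) = 1060 mm^2
Q = A × v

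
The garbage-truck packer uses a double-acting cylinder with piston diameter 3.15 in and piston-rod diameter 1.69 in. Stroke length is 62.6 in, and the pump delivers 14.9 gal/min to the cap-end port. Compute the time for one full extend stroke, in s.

t ≈ 8.50 s

Cap-side area A_cap = π/4 × (3.15 in)² = 7.793 in^2
Swept volume V = A × L; t = V / Q = A·L / Q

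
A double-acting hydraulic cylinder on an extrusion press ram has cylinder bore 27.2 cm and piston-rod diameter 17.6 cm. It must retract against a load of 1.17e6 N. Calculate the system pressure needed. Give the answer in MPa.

P ≈ 34.6 MPa

Rod-side annular area A_ann = π/4 × (27.2² − 17.6²) = 337.8 cm^2
Retraction: pressure acts on the annular area.
P = F / A = 1.17e6 N / A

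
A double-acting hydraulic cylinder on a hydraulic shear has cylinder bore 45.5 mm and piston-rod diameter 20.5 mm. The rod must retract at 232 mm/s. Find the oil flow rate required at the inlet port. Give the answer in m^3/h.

Q ≈ 1.08 m^3/h

Rod-side annular area A_ann = π/4 × (45.5² − 20.5²) = 1296 mm^2
Q = A × v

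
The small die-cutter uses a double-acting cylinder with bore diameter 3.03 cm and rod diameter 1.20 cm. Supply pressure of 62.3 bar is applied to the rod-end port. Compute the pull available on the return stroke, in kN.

F ≈ 3.79 kN

Rod-side annular area A_ann = π/4 × (3.03² − 1.20²) = 6.080 cm^2
On retraction the pressure acts on the annular area (bore minus rod).
F = P × A_ann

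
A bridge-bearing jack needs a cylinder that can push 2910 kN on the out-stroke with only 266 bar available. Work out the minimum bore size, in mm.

D ≈ 373 mm

Extension force acts on the full piston face: F = P × (π/4)D².
D = √(4F / (πP)) = √(4 × 2910 kN / (π × 266 bar))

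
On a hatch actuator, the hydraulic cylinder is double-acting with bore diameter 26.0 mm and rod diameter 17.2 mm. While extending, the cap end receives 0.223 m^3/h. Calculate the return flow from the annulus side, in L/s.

Cap-side area A_cap = π/4 × (26.0 mm)² = 530.9 mm^2
Rod-side annular area A_ann = π/4 × (26.0² − 17.2²) = 298.6 mm^2
Piston speed v = Q_in/A_cap; rod-end outflow Q_out = v × A_ann = Q_in × A_ann/A_cap.

Q_out ≈ 0.0348 L/s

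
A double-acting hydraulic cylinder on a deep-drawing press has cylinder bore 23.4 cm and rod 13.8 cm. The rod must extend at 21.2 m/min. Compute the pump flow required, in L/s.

Q ≈ 15.2 L/s

Cap-side area A_cap = π/4 × (23.4 cm)² = 430.1 cm^2
Q = A × v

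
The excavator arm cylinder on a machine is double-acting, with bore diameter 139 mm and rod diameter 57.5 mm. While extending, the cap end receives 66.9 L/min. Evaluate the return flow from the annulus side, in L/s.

Cap-side area A_cap = π/4 × (139 mm)² = 15170 mm^2
Rod-side annular area A_ann = π/4 × (139² − 57.5²) = 12580 mm^2
Piston speed v = Q_in/A_cap; rod-end outflow Q_out = v × A_ann = Q_in × A_ann/A_cap.

Q_out ≈ 0.924 L/s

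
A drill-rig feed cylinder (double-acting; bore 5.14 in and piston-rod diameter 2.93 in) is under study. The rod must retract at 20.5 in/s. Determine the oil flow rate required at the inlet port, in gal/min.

Q ≈ 74.6 gal/min

Rod-side annular area A_ann = π/4 × (5.14² − 2.93²) = 14.01 in^2
Q = A × v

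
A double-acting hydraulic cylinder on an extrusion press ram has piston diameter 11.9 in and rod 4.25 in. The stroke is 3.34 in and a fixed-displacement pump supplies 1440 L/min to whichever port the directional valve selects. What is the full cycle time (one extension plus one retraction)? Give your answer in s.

Cap-side area A_cap = π/4 × (11.9 in)² = 111.2 in^2
Rod-side annular area A_ann = π/4 × (11.9² − 4.25²) = 97.03 in^2
t_ext = A_cap·L/Q = 0.2536 s
t_ret = A_ann·L/Q = 0.2213 s
t_cycle = t_ext + t_ret

t ≈ 0.475 s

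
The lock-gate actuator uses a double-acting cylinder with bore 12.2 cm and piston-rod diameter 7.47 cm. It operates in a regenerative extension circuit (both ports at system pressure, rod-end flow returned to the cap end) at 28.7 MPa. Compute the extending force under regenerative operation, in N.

With equal pressure on both faces, forces on the annular region cancel; the net push is pressure × rod cross-section.
Rod cross-section A_rod = π/4 × (7.47 cm)² = 43.83 cm^2
F = P × A_rod

F ≈ 1.26e5 N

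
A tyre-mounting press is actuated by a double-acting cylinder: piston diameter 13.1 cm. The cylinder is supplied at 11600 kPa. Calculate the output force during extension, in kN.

Cap-side area A_cap = π/4 × (13.1 cm)² = 134.8 cm^2
F = P × A_cap = 11600 kPa × A_cap

F ≈ 156 kN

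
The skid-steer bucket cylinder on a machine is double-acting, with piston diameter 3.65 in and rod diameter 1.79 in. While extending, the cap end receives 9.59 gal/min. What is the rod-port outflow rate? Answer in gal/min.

Cap-side area A_cap = π/4 × (3.65 in)² = 10.46 in^2
Rod-side annular area A_ann = π/4 × (3.65² − 1.79²) = 7.947 in^2
Piston speed v = Q_in/A_cap; rod-end outflow Q_out = v × A_ann = Q_in × A_ann/A_cap.

Q_out ≈ 7.28 gal/min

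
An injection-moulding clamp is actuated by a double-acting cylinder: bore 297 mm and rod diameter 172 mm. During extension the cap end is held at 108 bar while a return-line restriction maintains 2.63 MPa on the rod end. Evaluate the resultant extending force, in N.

Cap-side area A_cap = π/4 × (297 mm)² = 69280 mm^2
Rod-side annular area A_ann = π/4 × (297² − 172²) = 46040 mm^2
Net thrust = P_cap·A_cap − P_rod·A_ann = 7.482e5 N − 1.211e5 N

F ≈ 6.27e5 N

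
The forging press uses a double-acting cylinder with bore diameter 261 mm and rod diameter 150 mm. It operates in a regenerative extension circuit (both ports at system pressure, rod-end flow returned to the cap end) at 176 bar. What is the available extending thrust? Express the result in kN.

F ≈ 311 kN

With equal pressure on both faces, forces on the annular region cancel; the net push is pressure × rod cross-section.
Rod cross-section A_rod = π/4 × (150 mm)² = 17670 mm^2
F = P × A_rod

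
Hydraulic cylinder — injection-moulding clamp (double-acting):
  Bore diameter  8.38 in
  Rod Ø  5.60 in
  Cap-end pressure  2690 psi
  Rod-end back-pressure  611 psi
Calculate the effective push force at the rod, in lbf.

F ≈ 1.30e5 lbf

Cap-side area A_cap = π/4 × (8.38 in)² = 55.15 in^2
Rod-side annular area A_ann = π/4 × (8.38² − 5.60²) = 30.52 in^2
Net thrust = P_cap·A_cap − P_rod·A_ann = 1.484e5 lbf − 18650 lbf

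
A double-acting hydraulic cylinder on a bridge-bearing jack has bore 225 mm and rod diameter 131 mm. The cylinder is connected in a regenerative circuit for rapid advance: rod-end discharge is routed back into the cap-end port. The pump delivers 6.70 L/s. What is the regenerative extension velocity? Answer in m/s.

In regeneration the rod-end outflow joins the pump flow into the cap end, so the net volume the pump must supply per unit advance equals the rod cross-section area.
Rod cross-section A_rod = π/4 × (131 mm)² = 13480 mm^2
v = Q_pump / A_rod

v ≈ 0.497 m/s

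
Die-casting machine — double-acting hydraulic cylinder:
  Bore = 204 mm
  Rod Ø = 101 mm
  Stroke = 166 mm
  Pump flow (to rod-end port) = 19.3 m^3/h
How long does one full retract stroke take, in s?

t ≈ 0.764 s

Rod-side annular area A_ann = π/4 × (204² − 101²) = 24670 mm^2
Swept volume V = A × L; t = V / Q = A·L / Q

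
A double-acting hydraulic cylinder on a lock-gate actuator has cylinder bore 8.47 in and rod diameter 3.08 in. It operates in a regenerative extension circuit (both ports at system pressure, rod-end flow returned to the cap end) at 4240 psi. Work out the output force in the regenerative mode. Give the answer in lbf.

With equal pressure on both faces, forces on the annular region cancel; the net push is pressure × rod cross-section.
Rod cross-section A_rod = π/4 × (3.08 in)² = 7.451 in^2
F = P × A_rod

F ≈ 31600 lbf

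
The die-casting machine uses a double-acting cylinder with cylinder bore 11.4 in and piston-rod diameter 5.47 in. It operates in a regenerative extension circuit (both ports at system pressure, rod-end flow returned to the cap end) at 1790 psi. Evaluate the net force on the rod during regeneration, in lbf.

F ≈ 42100 lbf

With equal pressure on both faces, forces on the annular region cancel; the net push is pressure × rod cross-section.
Rod cross-section A_rod = π/4 × (5.47 in)² = 23.50 in^2
F = P × A_rod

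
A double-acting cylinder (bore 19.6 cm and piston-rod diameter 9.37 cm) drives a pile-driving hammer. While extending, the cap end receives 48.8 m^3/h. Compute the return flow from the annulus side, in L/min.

Q_out ≈ 627 L/min

Cap-side area A_cap = π/4 × (19.6 cm)² = 301.7 cm^2
Rod-side annular area A_ann = π/4 × (19.6² − 9.37²) = 232.8 cm^2
Piston speed v = Q_in/A_cap; rod-end outflow Q_out = v × A_ann = Q_in × A_ann/A_cap.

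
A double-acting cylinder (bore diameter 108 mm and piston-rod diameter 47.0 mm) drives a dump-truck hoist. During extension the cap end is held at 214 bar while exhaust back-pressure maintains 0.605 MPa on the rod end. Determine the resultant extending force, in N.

F ≈ 1.92e5 N

Cap-side area A_cap = π/4 × (108 mm)² = 9161 mm^2
Rod-side annular area A_ann = π/4 × (108² − 47.0²) = 7426 mm^2
Net thrust = P_cap·A_cap − P_rod·A_ann = 1.960e5 N − 4493 N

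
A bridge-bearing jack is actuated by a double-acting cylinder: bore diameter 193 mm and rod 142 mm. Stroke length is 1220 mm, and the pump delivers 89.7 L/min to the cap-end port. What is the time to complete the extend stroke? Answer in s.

t ≈ 23.9 s

Cap-side area A_cap = π/4 × (193 mm)² = 29260 mm^2
Swept volume V = A × L; t = V / Q = A·L / Q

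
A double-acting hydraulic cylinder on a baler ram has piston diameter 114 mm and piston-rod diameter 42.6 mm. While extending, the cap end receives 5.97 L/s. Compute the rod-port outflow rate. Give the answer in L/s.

Cap-side area A_cap = π/4 × (114 mm)² = 10210 mm^2
Rod-side annular area A_ann = π/4 × (114² − 42.6²) = 8782 mm^2
Piston speed v = Q_in/A_cap; rod-end outflow Q_out = v × A_ann = Q_in × A_ann/A_cap.

Q_out ≈ 5.14 L/s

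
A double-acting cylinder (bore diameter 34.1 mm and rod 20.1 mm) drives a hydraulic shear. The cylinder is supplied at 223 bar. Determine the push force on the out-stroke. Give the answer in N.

F ≈ 20400 N

Cap-side area A_cap = π/4 × (34.1 mm)² = 913.3 mm^2
F = P × A_cap = 223 bar × A_cap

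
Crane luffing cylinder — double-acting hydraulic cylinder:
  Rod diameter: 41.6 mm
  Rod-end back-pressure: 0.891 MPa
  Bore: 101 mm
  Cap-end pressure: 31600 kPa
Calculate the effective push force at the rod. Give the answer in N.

Cap-side area A_cap = π/4 × (101 mm)² = 8012 mm^2
Rod-side annular area A_ann = π/4 × (101² − 41.6²) = 6653 mm^2
Net thrust = P_cap·A_cap − P_rod·A_ann = 2.532e5 N − 5928 N

F ≈ 2.47e5 N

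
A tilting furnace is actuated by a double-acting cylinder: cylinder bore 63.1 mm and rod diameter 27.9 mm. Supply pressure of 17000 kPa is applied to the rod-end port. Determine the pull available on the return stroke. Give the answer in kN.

F ≈ 42.8 kN

Rod-side annular area A_ann = π/4 × (63.1² − 27.9²) = 2516 mm^2
On retraction the pressure acts on the annular area (bore minus rod).
F = P × A_ann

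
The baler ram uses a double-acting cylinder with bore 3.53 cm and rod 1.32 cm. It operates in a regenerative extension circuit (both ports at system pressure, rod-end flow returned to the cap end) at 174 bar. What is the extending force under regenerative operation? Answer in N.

F ≈ 2380 N

With equal pressure on both faces, forces on the annular region cancel; the net push is pressure × rod cross-section.
Rod cross-section A_rod = π/4 × (1.32 cm)² = 1.368 cm^2
F = P × A_rod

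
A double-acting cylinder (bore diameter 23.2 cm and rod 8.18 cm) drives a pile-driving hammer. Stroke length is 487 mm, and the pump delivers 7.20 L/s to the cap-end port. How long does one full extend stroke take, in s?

Cap-side area A_cap = π/4 × (23.2 cm)² = 422.7 cm^2
Swept volume V = A × L; t = V / Q = A·L / Q

t ≈ 2.86 s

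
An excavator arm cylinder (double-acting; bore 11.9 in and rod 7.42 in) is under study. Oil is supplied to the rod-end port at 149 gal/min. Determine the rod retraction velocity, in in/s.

Rod-side annular area A_ann = π/4 × (11.9² − 7.42²) = 67.98 in^2
Flow into the rod-end port fills the annular volume.
v = Q / A

v ≈ 8.44 in/s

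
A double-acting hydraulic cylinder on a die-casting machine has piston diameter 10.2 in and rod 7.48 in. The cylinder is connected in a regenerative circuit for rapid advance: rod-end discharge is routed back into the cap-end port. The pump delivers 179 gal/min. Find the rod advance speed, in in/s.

v ≈ 15.7 in/s

In regeneration the rod-end outflow joins the pump flow into the cap end, so the net volume the pump must supply per unit advance equals the rod cross-section area.
Rod cross-section A_rod = π/4 × (7.48 in)² = 43.94 in^2
v = Q_pump / A_rod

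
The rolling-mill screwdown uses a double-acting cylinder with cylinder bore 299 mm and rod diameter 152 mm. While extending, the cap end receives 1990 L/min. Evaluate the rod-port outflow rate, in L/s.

Q_out ≈ 24.6 L/s

Cap-side area A_cap = π/4 × (299 mm)² = 70220 mm^2
Rod-side annular area A_ann = π/4 × (299² − 152²) = 52070 mm^2
Piston speed v = Q_in/A_cap; rod-end outflow Q_out = v × A_ann = Q_in × A_ann/A_cap.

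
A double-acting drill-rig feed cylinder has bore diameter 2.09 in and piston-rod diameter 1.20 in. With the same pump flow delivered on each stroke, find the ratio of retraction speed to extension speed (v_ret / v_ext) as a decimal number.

v_ret/v_ext ≈ 1.49

Cap-side area A_cap = π/4 × (2.09 in)² = 3.431 in^2
Rod-side annular area A_ann = π/4 × (2.09² − 1.20²) = 2.300 in^2
For equal Q, v ∝ 1/A, so v_ret/v_ext = A_cap/A_ann.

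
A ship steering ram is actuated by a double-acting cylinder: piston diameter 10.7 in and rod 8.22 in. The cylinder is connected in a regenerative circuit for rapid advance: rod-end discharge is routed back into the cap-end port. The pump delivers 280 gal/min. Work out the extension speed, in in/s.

v ≈ 20.3 in/s

In regeneration the rod-end outflow joins the pump flow into the cap end, so the net volume the pump must supply per unit advance equals the rod cross-section area.
Rod cross-section A_rod = π/4 × (8.22 in)² = 53.07 in^2
v = Q_pump / A_rod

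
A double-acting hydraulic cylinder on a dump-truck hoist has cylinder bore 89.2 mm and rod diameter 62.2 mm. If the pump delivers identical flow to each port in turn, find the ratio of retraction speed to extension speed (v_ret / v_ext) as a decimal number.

v_ret/v_ext ≈ 1.95

Cap-side area A_cap = π/4 × (89.2 mm)² = 6249 mm^2
Rod-side annular area A_ann = π/4 × (89.2² − 62.2²) = 3211 mm^2
For equal Q, v ∝ 1/A, so v_ret/v_ext = A_cap/A_ann.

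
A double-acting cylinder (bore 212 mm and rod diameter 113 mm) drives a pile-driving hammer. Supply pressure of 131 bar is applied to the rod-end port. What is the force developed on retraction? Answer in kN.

F ≈ 331 kN

Rod-side annular area A_ann = π/4 × (212² − 113²) = 25270 mm^2
On retraction the pressure acts on the annular area (bore minus rod).
F = P × A_ann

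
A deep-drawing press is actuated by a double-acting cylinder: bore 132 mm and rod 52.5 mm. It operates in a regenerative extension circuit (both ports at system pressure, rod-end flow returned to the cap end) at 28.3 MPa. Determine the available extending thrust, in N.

F ≈ 61300 N

With equal pressure on both faces, forces on the annular region cancel; the net push is pressure × rod cross-section.
Rod cross-section A_rod = π/4 × (52.5 mm)² = 2165 mm^2
F = P × A_rod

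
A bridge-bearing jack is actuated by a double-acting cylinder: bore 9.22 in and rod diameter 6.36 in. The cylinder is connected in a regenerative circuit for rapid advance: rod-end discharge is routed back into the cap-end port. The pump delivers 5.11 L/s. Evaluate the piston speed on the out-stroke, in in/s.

v ≈ 9.82 in/s

In regeneration the rod-end outflow joins the pump flow into the cap end, so the net volume the pump must supply per unit advance equals the rod cross-section area.
Rod cross-section A_rod = π/4 × (6.36 in)² = 31.77 in^2
v = Q_pump / A_rod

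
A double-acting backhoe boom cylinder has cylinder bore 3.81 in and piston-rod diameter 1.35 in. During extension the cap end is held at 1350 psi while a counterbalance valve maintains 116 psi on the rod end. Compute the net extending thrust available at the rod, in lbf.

F ≈ 14200 lbf

Cap-side area A_cap = π/4 × (3.81 in)² = 11.40 in^2
Rod-side annular area A_ann = π/4 × (3.81² − 1.35²) = 9.970 in^2
Net thrust = P_cap·A_cap − P_rod·A_ann = 15390 lbf − 1156 lbf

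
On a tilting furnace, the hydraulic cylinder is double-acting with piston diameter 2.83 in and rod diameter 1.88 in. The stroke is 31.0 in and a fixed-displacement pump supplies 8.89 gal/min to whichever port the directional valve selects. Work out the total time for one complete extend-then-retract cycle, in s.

Cap-side area A_cap = π/4 × (2.83 in)² = 6.290 in^2
Rod-side annular area A_ann = π/4 × (2.83² − 1.88²) = 3.514 in^2
t_ext = A_cap·L/Q = 5.697 s
t_ret = A_ann·L/Q = 3.183 s
t_cycle = t_ext + t_ret

t ≈ 8.88 s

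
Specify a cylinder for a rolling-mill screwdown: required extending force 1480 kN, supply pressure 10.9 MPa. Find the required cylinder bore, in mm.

Extension force acts on the full piston face: F = P × (π/4)D².
D = √(4F / (πP)) = √(4 × 1480 kN / (π × 10.9 MPa))

D ≈ 416 mm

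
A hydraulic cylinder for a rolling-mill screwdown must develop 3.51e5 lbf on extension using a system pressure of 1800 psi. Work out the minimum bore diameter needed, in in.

Extension force acts on the full piston face: F = P × (π/4)D².
D = √(4F / (πP)) = √(4 × 3.51e5 lbf / (π × 1800 psi))

D ≈ 15.8 in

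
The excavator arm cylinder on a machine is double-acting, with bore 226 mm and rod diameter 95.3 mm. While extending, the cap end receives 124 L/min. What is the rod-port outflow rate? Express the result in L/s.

Q_out ≈ 1.70 L/s

Cap-side area A_cap = π/4 × (226 mm)² = 40110 mm^2
Rod-side annular area A_ann = π/4 × (226² − 95.3²) = 32980 mm^2
Piston speed v = Q_in/A_cap; rod-end outflow Q_out = v × A_ann = Q_in × A_ann/A_cap.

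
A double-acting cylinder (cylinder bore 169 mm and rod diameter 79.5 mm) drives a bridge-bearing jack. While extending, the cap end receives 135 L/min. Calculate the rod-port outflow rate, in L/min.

Q_out ≈ 105 L/min

Cap-side area A_cap = π/4 × (169 mm)² = 22430 mm^2
Rod-side annular area A_ann = π/4 × (169² − 79.5²) = 17470 mm^2
Piston speed v = Q_in/A_cap; rod-end outflow Q_out = v × A_ann = Q_in × A_ann/A_cap.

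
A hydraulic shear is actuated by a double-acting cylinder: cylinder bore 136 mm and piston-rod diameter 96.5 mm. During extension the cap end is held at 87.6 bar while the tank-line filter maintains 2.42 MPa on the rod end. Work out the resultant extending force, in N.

F ≈ 1.10e5 N

Cap-side area A_cap = π/4 × (136 mm)² = 14530 mm^2
Rod-side annular area A_ann = π/4 × (136² − 96.5²) = 7213 mm^2
Net thrust = P_cap·A_cap − P_rod·A_ann = 1.273e5 N − 17460 N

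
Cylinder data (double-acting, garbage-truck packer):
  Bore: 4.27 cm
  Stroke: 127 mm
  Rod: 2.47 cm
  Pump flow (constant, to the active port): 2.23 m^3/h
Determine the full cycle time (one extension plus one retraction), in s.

Cap-side area A_cap = π/4 × (4.27 cm)² = 14.32 cm^2
Rod-side annular area A_ann = π/4 × (4.27² − 2.47²) = 9.528 cm^2
t_ext = A_cap·L/Q = 0.2936 s
t_ret = A_ann·L/Q = 0.1954 s
t_cycle = t_ext + t_ret

t ≈ 0.489 s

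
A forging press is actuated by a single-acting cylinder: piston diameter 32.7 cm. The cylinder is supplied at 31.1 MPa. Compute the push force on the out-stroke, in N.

Cap-side area A_cap = π/4 × (32.7 cm)² = 839.8 cm^2
F = P × A_cap = 31.1 MPa × A_cap

F ≈ 2.61e6 N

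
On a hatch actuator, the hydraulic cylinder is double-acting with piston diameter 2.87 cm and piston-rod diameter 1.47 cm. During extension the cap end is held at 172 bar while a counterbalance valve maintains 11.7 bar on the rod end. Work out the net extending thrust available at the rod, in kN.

F ≈ 10.6 kN

Cap-side area A_cap = π/4 × (2.87 cm)² = 6.469 cm^2
Rod-side annular area A_ann = π/4 × (2.87² − 1.47²) = 4.772 cm^2
Net thrust = P_cap·A_cap − P_rod·A_ann = 11.13 kN − 0.5583 kN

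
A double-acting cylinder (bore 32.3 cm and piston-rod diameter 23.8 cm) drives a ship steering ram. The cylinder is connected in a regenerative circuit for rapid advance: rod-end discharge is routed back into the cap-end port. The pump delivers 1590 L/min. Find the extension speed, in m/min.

In regeneration the rod-end outflow joins the pump flow into the cap end, so the net volume the pump must supply per unit advance equals the rod cross-section area.
Rod cross-section A_rod = π/4 × (23.8 cm)² = 444.9 cm^2
v = Q_pump / A_rod

v ≈ 35.7 m/min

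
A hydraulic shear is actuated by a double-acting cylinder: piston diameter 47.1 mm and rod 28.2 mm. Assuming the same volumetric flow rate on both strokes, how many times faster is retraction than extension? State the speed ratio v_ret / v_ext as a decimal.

Cap-side area A_cap = π/4 × (47.1 mm)² = 1742 mm^2
Rod-side annular area A_ann = π/4 × (47.1² − 28.2²) = 1118 mm^2
For equal Q, v ∝ 1/A, so v_ret/v_ext = A_cap/A_ann.

v_ret/v_ext ≈ 1.56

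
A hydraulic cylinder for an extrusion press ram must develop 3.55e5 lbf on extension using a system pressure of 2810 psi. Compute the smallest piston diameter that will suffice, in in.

D ≈ 12.7 in

Extension force acts on the full piston face: F = P × (π/4)D².
D = √(4F / (πP)) = √(4 × 3.55e5 lbf / (π × 2810 psi))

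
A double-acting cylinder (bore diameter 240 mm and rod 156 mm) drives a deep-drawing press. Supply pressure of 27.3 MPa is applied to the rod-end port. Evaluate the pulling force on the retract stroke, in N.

Rod-side annular area A_ann = π/4 × (240² − 156²) = 26130 mm^2
On retraction the pressure acts on the annular area (bore minus rod).
F = P × A_ann

F ≈ 7.13e5 N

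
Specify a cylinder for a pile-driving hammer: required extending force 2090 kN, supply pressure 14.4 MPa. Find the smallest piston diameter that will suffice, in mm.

D ≈ 430 mm

Extension force acts on the full piston face: F = P × (π/4)D².
D = √(4F / (πP)) = √(4 × 2090 kN / (π × 14.4 MPa))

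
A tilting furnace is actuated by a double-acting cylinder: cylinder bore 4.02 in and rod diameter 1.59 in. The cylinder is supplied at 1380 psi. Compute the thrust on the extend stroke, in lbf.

F ≈ 17500 lbf

Cap-side area A_cap = π/4 × (4.02 in)² = 12.69 in^2
F = P × A_cap = 1380 psi × A_cap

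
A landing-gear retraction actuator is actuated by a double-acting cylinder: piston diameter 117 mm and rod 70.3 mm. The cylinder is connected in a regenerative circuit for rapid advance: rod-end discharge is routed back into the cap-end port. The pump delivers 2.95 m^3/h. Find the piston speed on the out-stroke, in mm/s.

v ≈ 211 mm/s

In regeneration the rod-end outflow joins the pump flow into the cap end, so the net volume the pump must supply per unit advance equals the rod cross-section area.
Rod cross-section A_rod = π/4 × (70.3 mm)² = 3882 mm^2
v = Q_pump / A_rod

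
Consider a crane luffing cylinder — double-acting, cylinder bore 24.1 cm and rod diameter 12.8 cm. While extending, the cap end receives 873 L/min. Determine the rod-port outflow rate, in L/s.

Cap-side area A_cap = π/4 × (24.1 cm)² = 456.2 cm^2
Rod-side annular area A_ann = π/4 × (24.1² − 12.8²) = 327.5 cm^2
Piston speed v = Q_in/A_cap; rod-end outflow Q_out = v × A_ann = Q_in × A_ann/A_cap.

Q_out ≈ 10.4 L/s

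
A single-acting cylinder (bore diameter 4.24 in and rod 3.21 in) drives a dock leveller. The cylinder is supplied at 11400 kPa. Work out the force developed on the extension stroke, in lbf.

Cap-side area A_cap = π/4 × (4.24 in)² = 14.12 in^2
F = P × A_cap = 11400 kPa × A_cap

F ≈ 23300 lbf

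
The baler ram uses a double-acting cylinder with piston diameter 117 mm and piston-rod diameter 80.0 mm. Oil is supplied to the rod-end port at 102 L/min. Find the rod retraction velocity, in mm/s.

v ≈ 297 mm/s

Rod-side annular area A_ann = π/4 × (117² − 80.0²) = 5725 mm^2
Flow into the rod-end port fills the annular volume.
v = Q / A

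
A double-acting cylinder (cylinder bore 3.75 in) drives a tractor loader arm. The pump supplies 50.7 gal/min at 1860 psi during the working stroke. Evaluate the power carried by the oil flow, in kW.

Hydraulic power = P × Q

W ≈ 41.0 kW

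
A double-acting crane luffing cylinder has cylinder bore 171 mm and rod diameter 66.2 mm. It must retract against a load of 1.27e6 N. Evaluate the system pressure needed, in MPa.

P ≈ 65.0 MPa

Rod-side annular area A_ann = π/4 × (171² − 66.2²) = 19520 mm^2
Retraction: pressure acts on the annular area.
P = F / A = 1.27e6 N / A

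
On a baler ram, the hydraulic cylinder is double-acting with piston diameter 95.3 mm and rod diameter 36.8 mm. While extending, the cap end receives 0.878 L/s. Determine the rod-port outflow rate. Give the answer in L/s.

Cap-side area A_cap = π/4 × (95.3 mm)² = 7133 mm^2
Rod-side annular area A_ann = π/4 × (95.3² − 36.8²) = 6069 mm^2
Piston speed v = Q_in/A_cap; rod-end outflow Q_out = v × A_ann = Q_in × A_ann/A_cap.

Q_out ≈ 0.747 L/s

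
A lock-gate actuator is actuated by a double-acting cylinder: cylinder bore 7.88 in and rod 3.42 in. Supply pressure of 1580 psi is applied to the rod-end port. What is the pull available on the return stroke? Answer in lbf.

F ≈ 62500 lbf

Rod-side annular area A_ann = π/4 × (7.88² − 3.42²) = 39.58 in^2
On retraction the pressure acts on the annular area (bore minus rod).
F = P × A_ann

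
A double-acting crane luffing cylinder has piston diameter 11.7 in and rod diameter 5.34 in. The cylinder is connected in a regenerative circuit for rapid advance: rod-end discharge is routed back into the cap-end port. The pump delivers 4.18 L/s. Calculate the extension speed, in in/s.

v ≈ 11.4 in/s

In regeneration the rod-end outflow joins the pump flow into the cap end, so the net volume the pump must supply per unit advance equals the rod cross-section area.
Rod cross-section A_rod = π/4 × (5.34 in)² = 22.40 in^2
v = Q_pump / A_rod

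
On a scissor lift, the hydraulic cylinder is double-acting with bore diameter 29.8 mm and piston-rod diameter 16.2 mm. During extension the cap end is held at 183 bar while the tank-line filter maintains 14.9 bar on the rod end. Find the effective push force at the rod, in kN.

Cap-side area A_cap = π/4 × (29.8 mm)² = 697.5 mm^2
Rod-side annular area A_ann = π/4 × (29.8² − 16.2²) = 491.3 mm^2
Net thrust = P_cap·A_cap − P_rod·A_ann = 12.76 kN − 0.7321 kN

F ≈ 12.0 kN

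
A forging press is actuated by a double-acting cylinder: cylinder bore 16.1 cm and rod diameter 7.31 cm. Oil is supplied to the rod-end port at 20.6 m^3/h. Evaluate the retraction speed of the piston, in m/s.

Rod-side annular area A_ann = π/4 × (16.1² − 7.31²) = 161.6 cm^2
Flow into the rod-end port fills the annular volume.
v = Q / A

v ≈ 0.354 m/s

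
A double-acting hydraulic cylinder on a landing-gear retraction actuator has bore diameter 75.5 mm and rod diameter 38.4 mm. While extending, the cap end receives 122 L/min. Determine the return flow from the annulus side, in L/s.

Q_out ≈ 1.51 L/s

Cap-side area A_cap = π/4 × (75.5 mm)² = 4477 mm^2
Rod-side annular area A_ann = π/4 × (75.5² − 38.4²) = 3319 mm^2
Piston speed v = Q_in/A_cap; rod-end outflow Q_out = v × A_ann = Q_in × A_ann/A_cap.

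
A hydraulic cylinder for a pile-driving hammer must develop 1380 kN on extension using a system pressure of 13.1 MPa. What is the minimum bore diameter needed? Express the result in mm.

D ≈ 366 mm

Extension force acts on the full piston face: F = P × (π/4)D².
D = √(4F / (πP)) = √(4 × 1380 kN / (π × 13.1 MPa))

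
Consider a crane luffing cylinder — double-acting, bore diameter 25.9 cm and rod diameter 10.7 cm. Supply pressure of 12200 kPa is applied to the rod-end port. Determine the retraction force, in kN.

F ≈ 533 kN

Rod-side annular area A_ann = π/4 × (25.9² − 10.7²) = 436.9 cm^2
On retraction the pressure acts on the annular area (bore minus rod).
F = P × A_ann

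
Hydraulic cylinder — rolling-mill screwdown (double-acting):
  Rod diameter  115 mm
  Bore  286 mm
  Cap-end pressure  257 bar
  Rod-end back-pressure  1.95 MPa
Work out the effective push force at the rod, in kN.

Cap-side area A_cap = π/4 × (286 mm)² = 64240 mm^2
Rod-side annular area A_ann = π/4 × (286² − 115²) = 53860 mm^2
Net thrust = P_cap·A_cap − P_rod·A_ann = 1651 kN − 105.0 kN

F ≈ 1550 kN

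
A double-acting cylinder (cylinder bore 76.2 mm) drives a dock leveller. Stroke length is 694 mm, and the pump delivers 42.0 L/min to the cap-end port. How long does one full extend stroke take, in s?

Cap-side area A_cap = π/4 × (76.2 mm)² = 4560 mm^2
Swept volume V = A × L; t = V / Q = A·L / Q

t ≈ 4.52 s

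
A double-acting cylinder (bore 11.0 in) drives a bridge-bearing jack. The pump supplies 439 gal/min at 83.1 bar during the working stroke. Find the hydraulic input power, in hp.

Hydraulic power = P × Q

W ≈ 309 hp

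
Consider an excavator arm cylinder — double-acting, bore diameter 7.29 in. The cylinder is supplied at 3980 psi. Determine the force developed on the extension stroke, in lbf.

Cap-side area A_cap = π/4 × (7.29 in)² = 41.74 in^2
F = P × A_cap = 3980 psi × A_cap

F ≈ 1.66e5 lbf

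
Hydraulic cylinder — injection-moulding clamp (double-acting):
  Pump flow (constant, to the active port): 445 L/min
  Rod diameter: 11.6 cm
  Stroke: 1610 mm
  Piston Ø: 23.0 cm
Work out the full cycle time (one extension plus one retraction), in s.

Cap-side area A_cap = π/4 × (23.0 cm)² = 415.5 cm^2
Rod-side annular area A_ann = π/4 × (23.0² − 11.6²) = 309.8 cm^2
t_ext = A_cap·L/Q = 9.019 s
t_ret = A_ann·L/Q = 6.725 s
t_cycle = t_ext + t_ret

t ≈ 15.7 s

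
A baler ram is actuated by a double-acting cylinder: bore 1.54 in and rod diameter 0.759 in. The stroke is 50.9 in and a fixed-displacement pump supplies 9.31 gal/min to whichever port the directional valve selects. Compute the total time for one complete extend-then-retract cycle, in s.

Cap-side area A_cap = π/4 × (1.54 in)² = 1.863 in^2
Rod-side annular area A_ann = π/4 × (1.54² − 0.759²) = 1.410 in^2
t_ext = A_cap·L/Q = 2.645 s
t_ret = A_ann·L/Q = 2.003 s
t_cycle = t_ext + t_ret

t ≈ 4.65 s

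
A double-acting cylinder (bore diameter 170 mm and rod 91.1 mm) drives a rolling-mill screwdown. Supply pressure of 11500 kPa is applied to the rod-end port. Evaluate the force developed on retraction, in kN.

Rod-side annular area A_ann = π/4 × (170² − 91.1²) = 16180 mm^2
On retraction the pressure acts on the annular area (bore minus rod).
F = P × A_ann

F ≈ 186 kN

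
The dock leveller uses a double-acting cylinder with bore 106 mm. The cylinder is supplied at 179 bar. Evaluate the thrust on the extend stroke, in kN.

F ≈ 158 kN

Cap-side area A_cap = π/4 × (106 mm)² = 8825 mm^2
F = P × A_cap = 179 bar × A_cap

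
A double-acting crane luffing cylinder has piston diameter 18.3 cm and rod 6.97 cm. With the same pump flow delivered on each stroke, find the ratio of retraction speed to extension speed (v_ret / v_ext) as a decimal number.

Cap-side area A_cap = π/4 × (18.3 cm)² = 263.0 cm^2
Rod-side annular area A_ann = π/4 × (18.3² − 6.97²) = 224.9 cm^2
For equal Q, v ∝ 1/A, so v_ret/v_ext = A_cap/A_ann.

v_ret/v_ext ≈ 1.17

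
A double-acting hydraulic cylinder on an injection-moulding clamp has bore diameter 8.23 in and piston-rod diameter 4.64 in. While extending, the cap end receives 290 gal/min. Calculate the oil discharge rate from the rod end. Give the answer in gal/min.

Q_out ≈ 198 gal/min

Cap-side area A_cap = π/4 × (8.23 in)² = 53.20 in^2
Rod-side annular area A_ann = π/4 × (8.23² − 4.64²) = 36.29 in^2
Piston speed v = Q_in/A_cap; rod-end outflow Q_out = v × A_ann = Q_in × A_ann/A_cap.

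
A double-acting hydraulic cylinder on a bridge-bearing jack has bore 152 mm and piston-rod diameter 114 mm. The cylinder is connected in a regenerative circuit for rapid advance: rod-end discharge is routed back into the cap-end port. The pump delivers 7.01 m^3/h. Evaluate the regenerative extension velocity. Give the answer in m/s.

v ≈ 0.191 m/s

In regeneration the rod-end outflow joins the pump flow into the cap end, so the net volume the pump must supply per unit advance equals the rod cross-section area.
Rod cross-section A_rod = π/4 × (114 mm)² = 10210 mm^2
v = Q_pump / A_rod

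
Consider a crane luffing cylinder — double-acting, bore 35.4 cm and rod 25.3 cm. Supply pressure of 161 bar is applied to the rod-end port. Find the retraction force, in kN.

Rod-side annular area A_ann = π/4 × (35.4² − 25.3²) = 481.5 cm^2
On retraction the pressure acts on the annular area (bore minus rod).
F = P × A_ann

F ≈ 775 kN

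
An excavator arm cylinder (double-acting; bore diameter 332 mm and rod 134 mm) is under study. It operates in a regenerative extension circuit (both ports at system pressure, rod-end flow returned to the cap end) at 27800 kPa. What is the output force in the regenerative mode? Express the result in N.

With equal pressure on both faces, forces on the annular region cancel; the net push is pressure × rod cross-section.
Rod cross-section A_rod = π/4 × (134 mm)² = 14100 mm^2
F = P × A_rod

F ≈ 3.92e5 N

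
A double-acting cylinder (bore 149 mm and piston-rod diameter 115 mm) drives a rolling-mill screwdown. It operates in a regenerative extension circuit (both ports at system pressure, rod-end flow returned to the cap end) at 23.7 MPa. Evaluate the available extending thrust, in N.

F ≈ 2.46e5 N

With equal pressure on both faces, forces on the annular region cancel; the net push is pressure × rod cross-section.
Rod cross-section A_rod = π/4 × (115 mm)² = 10390 mm^2
F = P × A_rod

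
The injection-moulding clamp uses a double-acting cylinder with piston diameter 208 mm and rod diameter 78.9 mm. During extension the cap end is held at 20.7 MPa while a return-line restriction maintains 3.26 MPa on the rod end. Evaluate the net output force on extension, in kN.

F ≈ 609 kN

Cap-side area A_cap = π/4 × (208 mm)² = 33980 mm^2
Rod-side annular area A_ann = π/4 × (208² − 78.9²) = 29090 mm^2
Net thrust = P_cap·A_cap − P_rod·A_ann = 703.4 kN − 94.83 kN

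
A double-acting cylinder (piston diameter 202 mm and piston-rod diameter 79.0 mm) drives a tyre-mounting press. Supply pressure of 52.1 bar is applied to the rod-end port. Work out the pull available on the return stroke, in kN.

F ≈ 141 kN

Rod-side annular area A_ann = π/4 × (202² − 79.0²) = 27150 mm^2
On retraction the pressure acts on the annular area (bore minus rod).
F = P × A_ann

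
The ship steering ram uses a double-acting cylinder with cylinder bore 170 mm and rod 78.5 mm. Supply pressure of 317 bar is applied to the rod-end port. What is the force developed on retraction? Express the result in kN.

F ≈ 566 kN

Rod-side annular area A_ann = π/4 × (170² − 78.5²) = 17860 mm^2
On retraction the pressure acts on the annular area (bore minus rod).
F = P × A_ann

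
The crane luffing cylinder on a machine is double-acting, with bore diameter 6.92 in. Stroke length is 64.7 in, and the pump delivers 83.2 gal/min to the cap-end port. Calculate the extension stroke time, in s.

t ≈ 7.60 s

Cap-side area A_cap = π/4 × (6.92 in)² = 37.61 in^2
Swept volume V = A × L; t = V / Q = A·L / Q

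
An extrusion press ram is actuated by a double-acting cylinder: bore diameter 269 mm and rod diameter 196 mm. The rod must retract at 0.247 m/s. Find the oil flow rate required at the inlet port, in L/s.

Rod-side annular area A_ann = π/4 × (269² − 196²) = 26660 mm^2
Q = A × v

Q ≈ 6.59 L/s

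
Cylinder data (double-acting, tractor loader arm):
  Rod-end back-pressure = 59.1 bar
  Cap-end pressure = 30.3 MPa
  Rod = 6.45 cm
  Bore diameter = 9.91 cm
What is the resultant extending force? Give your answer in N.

Cap-side area A_cap = π/4 × (9.91 cm)² = 77.13 cm^2
Rod-side annular area A_ann = π/4 × (9.91² − 6.45²) = 44.46 cm^2
Net thrust = P_cap·A_cap − P_rod·A_ann = 2.337e5 N − 26270 N

F ≈ 2.07e5 N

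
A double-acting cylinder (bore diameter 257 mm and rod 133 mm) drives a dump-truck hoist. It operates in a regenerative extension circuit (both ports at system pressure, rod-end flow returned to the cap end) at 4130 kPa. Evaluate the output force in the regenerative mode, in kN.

F ≈ 57.4 kN

With equal pressure on both faces, forces on the annular region cancel; the net push is pressure × rod cross-section.
Rod cross-section A_rod = π/4 × (133 mm)² = 13890 mm^2
F = P × A_rod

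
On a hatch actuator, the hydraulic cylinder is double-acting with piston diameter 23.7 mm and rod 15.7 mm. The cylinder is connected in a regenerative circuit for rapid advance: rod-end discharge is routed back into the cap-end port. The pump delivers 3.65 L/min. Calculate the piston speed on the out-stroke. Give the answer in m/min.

v ≈ 18.9 m/min

In regeneration the rod-end outflow joins the pump flow into the cap end, so the net volume the pump must supply per unit advance equals the rod cross-section area.
Rod cross-section A_rod = π/4 × (15.7 mm)² = 193.6 mm^2
v = Q_pump / A_rod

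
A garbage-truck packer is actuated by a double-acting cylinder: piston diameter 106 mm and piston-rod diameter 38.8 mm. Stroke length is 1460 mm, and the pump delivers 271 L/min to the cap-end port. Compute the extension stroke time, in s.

t ≈ 2.85 s

Cap-side area A_cap = π/4 × (106 mm)² = 8825 mm^2
Swept volume V = A × L; t = V / Q = A·L / Q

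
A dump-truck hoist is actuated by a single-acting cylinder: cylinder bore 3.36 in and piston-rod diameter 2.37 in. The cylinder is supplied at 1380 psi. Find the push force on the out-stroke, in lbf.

Cap-side area A_cap = π/4 × (3.36 in)² = 8.867 in^2
F = P × A_cap = 1380 psi × A_cap

F ≈ 12200 lbf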